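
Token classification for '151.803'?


Pattern: digits with a decimal point
Type: FLOAT_LITERAL


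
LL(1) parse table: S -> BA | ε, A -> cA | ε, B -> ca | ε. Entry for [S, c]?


For [S, c]: 'c' ∈ FIRST(BA)
Entry: S -> BA


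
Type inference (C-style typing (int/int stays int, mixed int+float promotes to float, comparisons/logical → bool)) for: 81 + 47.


Operand types: int + int
Rule: mixed int/float promotes to float; int/int stays int
Result type: int


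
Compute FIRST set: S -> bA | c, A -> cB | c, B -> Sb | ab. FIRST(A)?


Per alternative of A: FIRST(cB) = {c}; FIRST(c) = {c}
FIRST(A) = {c}


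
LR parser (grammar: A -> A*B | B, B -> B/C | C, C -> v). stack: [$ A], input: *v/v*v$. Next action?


shift '*' to continue A -> A*B
Action: shift


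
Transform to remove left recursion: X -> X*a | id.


Left-recursive alternatives: X*a; non-recursive: id
Introduce X': X -> idX', X' -> *aX' | ε


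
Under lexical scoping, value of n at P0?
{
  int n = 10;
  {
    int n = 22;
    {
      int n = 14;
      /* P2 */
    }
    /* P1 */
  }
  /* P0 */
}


n declared in the same block as P0
n = 10


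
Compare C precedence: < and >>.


'>>' is shift (level 8); '<' is relational (level 7)
Higher level binds tighter
'>>' has higher precedence than '<'


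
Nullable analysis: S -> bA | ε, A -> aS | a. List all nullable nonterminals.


A nonterminal is nullable iff some alternative derives ε (directly, or every symbol in it is nullable)
Nullable: {S}


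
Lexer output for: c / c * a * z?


Scan left to right, longest-match per lexeme
Tokens: ID(c), OP(/), ID(c), OP(*), ID(a), OP(*), ID(z)


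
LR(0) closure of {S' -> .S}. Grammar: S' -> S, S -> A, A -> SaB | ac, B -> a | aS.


Start: S' -> .S
For each item with dot before a nonterminal B, add B -> .γ for every B-production
Closure: [S' -> .S, S -> .A, A -> .SaB, A -> .ac]


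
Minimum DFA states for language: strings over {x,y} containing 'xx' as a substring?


KMP-style automaton: 2 progress states + 1 absorbing accept = 3
Minimal DFA: 3 states


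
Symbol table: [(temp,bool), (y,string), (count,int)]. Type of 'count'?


Lookup 'count' → type int


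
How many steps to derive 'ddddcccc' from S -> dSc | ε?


Derivation: S => dSc => ddScc => dddSccc => ddddScccc => ddddcccc
Steps: 5


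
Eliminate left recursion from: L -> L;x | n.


Left-recursive alternatives: L;x; non-recursive: n
Introduce L': L -> nL', L' -> ;xL' | ε


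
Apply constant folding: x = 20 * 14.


20 * 14 = 280 at compile time
Optimized: x = 280


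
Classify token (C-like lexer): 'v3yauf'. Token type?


Pattern: letter/underscore followed by alphanumerics, not a keyword
Type: IDENTIFIER


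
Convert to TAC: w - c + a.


Break into single-operator statements:
t1 = w - c
t2 = t1 + a


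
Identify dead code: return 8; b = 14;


statement follows a return and is unreachable
Dead: 'b = 14'


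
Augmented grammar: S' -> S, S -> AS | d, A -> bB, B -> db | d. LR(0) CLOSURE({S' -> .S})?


Start: S' -> .S
For each item with dot before a nonterminal B, add B -> .γ for every B-production
Closure: [S' -> .S, S -> .AS, S -> .d, A -> .bB]


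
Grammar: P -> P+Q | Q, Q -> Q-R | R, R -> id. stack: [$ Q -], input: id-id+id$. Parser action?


no handle; shift 'id'
Action: shift


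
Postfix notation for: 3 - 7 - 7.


Left to right (same or higher precedence on left)
Postfix: 3 7 - 7 -


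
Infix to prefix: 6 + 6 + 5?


left-to-right (same/higher precedence on left): tree is (+ (+ 6 6) 5)
Prefix: + + 6 6 5


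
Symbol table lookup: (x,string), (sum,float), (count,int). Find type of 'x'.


Lookup 'x' → type string


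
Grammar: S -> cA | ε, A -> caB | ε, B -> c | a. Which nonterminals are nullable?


A nonterminal is nullable iff some alternative derives ε (directly, or every symbol in it is nullable)
Nullable: {A, S}


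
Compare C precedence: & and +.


'+' is additive (level 9); '&' is bitwise AND (level 5)
Higher level binds tighter
'+' has higher precedence than '&'


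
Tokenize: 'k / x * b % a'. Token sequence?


Scan left to right, longest-match per lexeme
Tokens: ID(k), OP(/), ID(x), OP(*), ID(b), OP(%), ID(a)


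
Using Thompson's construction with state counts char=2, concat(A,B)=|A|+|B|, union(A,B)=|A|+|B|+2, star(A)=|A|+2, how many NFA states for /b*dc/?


Syntax tree has 3 char leaf(s), 0 union(s), 1 star(s)
chars contribute 3×2 = 6; each union adds +2; each star adds +2
Total: 6 + 0 + 2 = 8 states


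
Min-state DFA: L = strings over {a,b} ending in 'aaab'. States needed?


Track the longest suffix of input matching a prefix of 'aaab': 5 classes (prefixes of length 0..4)
Minimal DFA: 5 states


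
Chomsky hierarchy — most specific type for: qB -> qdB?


LHS has context (more than one symbol) and |LHS| ≤ |RHS|
Classification: Type 1 (Context-Sensitive)


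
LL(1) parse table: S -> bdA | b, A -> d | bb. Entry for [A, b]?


For [A, b]: 'b' ∈ FIRST(bb)
Entry: A -> bb


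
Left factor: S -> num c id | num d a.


Common prefix: 'num'
Factored: S -> num S', S' -> c id | d a


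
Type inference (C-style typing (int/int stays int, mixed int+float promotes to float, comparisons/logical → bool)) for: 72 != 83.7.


Operand types: int != float
Rule: comparison yields bool
Result type: bool


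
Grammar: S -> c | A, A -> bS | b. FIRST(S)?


Per alternative of S: FIRST(c) = {c}; FIRST(A) = {b}
FIRST(S) = {b, c}


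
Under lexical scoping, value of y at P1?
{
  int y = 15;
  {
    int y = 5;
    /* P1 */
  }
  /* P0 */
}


y declared in the same block as P1
y = 5


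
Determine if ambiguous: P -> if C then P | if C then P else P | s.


dangling else: 'if C then if C then s else s' parses two ways
Ambiguous


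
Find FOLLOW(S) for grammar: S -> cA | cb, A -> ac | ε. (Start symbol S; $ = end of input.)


$ ∈ FOLLOW(S). For each A -> αBβ: add FIRST(β)\{ε} to FOLLOW(B); if β nullable, add FOLLOW(A).
FOLLOW(S) = {$}


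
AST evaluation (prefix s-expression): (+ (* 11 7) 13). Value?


Evaluate inner: (* 11 7) = 77
Evaluate root: (+ 77 13) = 90
Result: 90


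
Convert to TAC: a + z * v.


Break into single-operator statements:
t1 = z * v
t2 = a + t1


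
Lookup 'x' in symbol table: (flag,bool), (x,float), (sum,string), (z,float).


Lookup 'x' → type float


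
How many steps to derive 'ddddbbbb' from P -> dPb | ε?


Derivation: P => dPb => ddPbb => dddPbbb => ddddPbbbb => ddddbbbb
Steps: 5


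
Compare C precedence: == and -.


'-' is additive (level 9); '==' is equality (level 6)
Higher level binds tighter
'-' has higher precedence than '=='


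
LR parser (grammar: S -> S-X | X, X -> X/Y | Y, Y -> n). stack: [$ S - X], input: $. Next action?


handle 'S-X' on top; lookahead ∈ FOLLOW(S) = {-, $}
Action: reduce (S -> S-X)


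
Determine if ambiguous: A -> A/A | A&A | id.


'id/id&id' has two parse trees (no precedence encoded between / and &)
Ambiguous


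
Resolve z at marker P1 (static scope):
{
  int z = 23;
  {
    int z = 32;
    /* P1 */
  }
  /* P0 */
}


z declared in the same block as P1
z = 32


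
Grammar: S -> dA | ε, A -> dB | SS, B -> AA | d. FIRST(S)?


Per alternative of S: FIRST(dA) = {d}; FIRST(ε) = {ε}
FIRST(S) = {d, ε}


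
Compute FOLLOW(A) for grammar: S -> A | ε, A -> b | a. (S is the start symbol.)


$ ∈ FOLLOW(S). For each A -> αBβ: add FIRST(β)\{ε} to FOLLOW(B); if β nullable, add FOLLOW(A).
FOLLOW(A) = {$}


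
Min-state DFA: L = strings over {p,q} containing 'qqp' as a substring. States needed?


KMP-style automaton: 3 progress states + 1 absorbing accept = 4
Minimal DFA: 4 states


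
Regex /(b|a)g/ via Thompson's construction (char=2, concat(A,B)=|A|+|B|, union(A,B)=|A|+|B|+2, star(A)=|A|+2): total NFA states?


Syntax tree has 3 char leaf(s), 1 union(s), 0 star(s)
chars contribute 3×2 = 6; each union adds +2; each star adds +2
Total: 6 + 2 + 0 = 8 states


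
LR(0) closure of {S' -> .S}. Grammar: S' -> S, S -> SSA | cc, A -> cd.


Start: S' -> .S
For each item with dot before a nonterminal B, add B -> .γ for every B-production
Closure: [S' -> .S, S -> .SSA, S -> .cc]


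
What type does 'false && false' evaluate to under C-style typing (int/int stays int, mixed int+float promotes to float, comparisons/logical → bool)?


Operand types: bool && bool
Rule: logical operators take bool operands and yield bool
Result type: bool


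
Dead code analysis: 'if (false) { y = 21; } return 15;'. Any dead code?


condition is constant false, so the whole block is unreachable
Dead: 'if (false) { y = 21; }'


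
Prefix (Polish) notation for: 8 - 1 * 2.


'*' binds tighter: tree is (- 8 (* 1 2))
Prefix: - 8 * 1 2


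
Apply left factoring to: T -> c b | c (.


Common prefix: 'c'
Factored: T -> c T', T' -> b | (


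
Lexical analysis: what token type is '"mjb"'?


Pattern: double-quoted sequence
Type: STRING_LITERAL


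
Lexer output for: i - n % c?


Scan left to right, longest-match per lexeme
Tokens: ID(i), OP(-), ID(n), OP(%), ID(c)


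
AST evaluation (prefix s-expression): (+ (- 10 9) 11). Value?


Evaluate inner: (- 10 9) = 1
Evaluate root: (+ 1 11) = 12
Result: 12


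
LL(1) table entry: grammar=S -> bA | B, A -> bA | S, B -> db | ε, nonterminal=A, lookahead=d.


For [A, d]: 'd' ∈ FIRST(S)
Entry: A -> S


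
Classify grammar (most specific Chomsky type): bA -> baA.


LHS has context (more than one symbol) and |LHS| ≤ |RHS|
Classification: Type 1 (Context-Sensitive)


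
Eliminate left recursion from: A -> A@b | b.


Left-recursive alternatives: A@b; non-recursive: b
Introduce A': A -> bA', A' -> @bA' | ε


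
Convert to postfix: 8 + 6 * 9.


* has higher precedence, evaluate 6*9 first
Postfix: 8 6 9 * +


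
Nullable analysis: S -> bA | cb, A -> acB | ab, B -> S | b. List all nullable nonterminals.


A nonterminal is nullable iff some alternative derives ε (directly, or every symbol in it is nullable)
Nullable: {}


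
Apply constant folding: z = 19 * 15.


19 * 15 = 285 at compile time
Optimized: z = 285


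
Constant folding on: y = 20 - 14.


20 - 14 = 6 at compile time
Optimized: y = 6


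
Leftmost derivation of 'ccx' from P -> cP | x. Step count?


Derivation: P => cP => ccP => ccx
Steps: 3


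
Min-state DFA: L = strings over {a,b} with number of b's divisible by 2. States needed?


Track (count of b) mod 2: states 0..1, accept at 0
Minimal DFA: 2 states


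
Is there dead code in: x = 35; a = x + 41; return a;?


x is read by a's definition; a is returned
No dead code


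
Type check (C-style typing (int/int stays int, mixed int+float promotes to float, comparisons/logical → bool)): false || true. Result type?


Operand types: bool || bool
Rule: logical operators take bool operands and yield bool
Result type: bool


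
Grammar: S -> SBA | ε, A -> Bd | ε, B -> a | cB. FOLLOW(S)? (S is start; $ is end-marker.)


$ ∈ FOLLOW(S). For each A -> αBβ: add FIRST(β)\{ε} to FOLLOW(B); if β nullable, add FOLLOW(A).
FOLLOW(S) = {$, a, c}


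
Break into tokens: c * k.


Scan left to right, longest-match per lexeme
Tokens: ID(c), OP(*), ID(k)


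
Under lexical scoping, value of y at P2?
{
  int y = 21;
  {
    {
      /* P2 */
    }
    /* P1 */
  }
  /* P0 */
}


P2's block does not declare y; resolves to the enclosing declaration at depth 0
y = 21


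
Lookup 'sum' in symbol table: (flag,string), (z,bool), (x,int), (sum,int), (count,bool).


Lookup 'sum' → type int


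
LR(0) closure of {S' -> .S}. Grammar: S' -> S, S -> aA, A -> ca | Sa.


Start: S' -> .S
For each item with dot before a nonterminal B, add B -> .γ for every B-production
Closure: [S' -> .S, S -> .aA]


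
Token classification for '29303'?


Pattern: digits only
Type: INTEGER_LITERAL


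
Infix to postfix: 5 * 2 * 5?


Left to right (same or higher precedence on left)
Postfix: 5 2 * 5 *


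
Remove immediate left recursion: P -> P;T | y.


Left-recursive alternatives: P;T; non-recursive: y
Introduce P': P -> yP', P' -> ;TP' | ε


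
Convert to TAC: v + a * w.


Break into single-operator statements:
t1 = a * w
t2 = v + t1


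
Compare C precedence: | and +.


'+' is additive (level 9); '|' is bitwise OR (level 3)
Higher level binds tighter
'+' has higher precedence than '|'


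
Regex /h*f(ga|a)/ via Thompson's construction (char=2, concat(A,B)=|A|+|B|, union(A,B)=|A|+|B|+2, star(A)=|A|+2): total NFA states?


Syntax tree has 5 char leaf(s), 1 union(s), 1 star(s)
chars contribute 5×2 = 10; each union adds +2; each star adds +2
Total: 10 + 2 + 2 = 14 states


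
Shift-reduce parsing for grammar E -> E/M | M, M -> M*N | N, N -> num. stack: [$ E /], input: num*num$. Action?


no handle ('E/' is not any RHS); shift 'num'
Action: shift


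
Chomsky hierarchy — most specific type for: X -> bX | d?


Right-linear: every RHS is a terminal or a terminal followed by one nonterminal
Classification: Type 3 (Regular)


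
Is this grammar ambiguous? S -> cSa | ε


balanced c^n…a^n: each string has a unique parse
Unambiguous


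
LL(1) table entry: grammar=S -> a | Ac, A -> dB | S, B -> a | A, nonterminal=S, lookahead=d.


For [S, d]: 'd' ∈ FIRST(Ac)
Entry: S -> Ac


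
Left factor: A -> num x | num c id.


Common prefix: 'num'
Factored: A -> num A', A' -> x | c id


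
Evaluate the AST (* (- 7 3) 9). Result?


Evaluate inner: (- 7 3) = 4
Evaluate root: (* 4 9) = 36
Result: 36


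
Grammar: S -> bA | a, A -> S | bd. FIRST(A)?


Per alternative of A: FIRST(S) = {a, b}; FIRST(bd) = {b}
FIRST(A) = {a, b}


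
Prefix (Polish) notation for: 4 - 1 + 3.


left-to-right (same/higher precedence on left): tree is (+ (- 4 1) 3)
Prefix: + - 4 1 3


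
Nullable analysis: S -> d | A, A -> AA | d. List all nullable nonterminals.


A nonterminal is nullable iff some alternative derives ε (directly, or every symbol in it is nullable)
Nullable: {}


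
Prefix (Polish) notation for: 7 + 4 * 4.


'*' binds tighter: tree is (+ 7 (* 4 4))
Prefix: + 7 * 4 4


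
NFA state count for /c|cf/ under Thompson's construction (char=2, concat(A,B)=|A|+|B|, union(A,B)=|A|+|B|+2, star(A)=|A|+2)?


Syntax tree has 3 char leaf(s), 1 union(s), 0 star(s)
chars contribute 3×2 = 6; each union adds +2; each star adds +2
Total: 6 + 2 + 0 = 8 states


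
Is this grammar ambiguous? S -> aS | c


right-linear, alternatives start with distinct terminals 'a' vs 'c': unique leftmost derivation
Unambiguous


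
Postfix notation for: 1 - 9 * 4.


* has higher precedence, evaluate 9*4 first
Postfix: 1 9 4 * -


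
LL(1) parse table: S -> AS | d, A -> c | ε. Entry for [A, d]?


For [A, d]: ε is nullable and 'd' ∈ FOLLOW(A)
Entry: A -> ε


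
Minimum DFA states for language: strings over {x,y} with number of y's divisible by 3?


Track (count of y) mod 3: states 0..2, accept at 0
Minimal DFA: 3 states


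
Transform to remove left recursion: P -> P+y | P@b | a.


Left-recursive alternatives: P+y, P@b; non-recursive: a
Introduce P': P -> aP', P' -> +yP' | @bP' | ε


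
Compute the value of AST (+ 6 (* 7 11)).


Evaluate inner: (* 7 11) = 77
Evaluate root: (+ 6 77) = 83
Result: 83


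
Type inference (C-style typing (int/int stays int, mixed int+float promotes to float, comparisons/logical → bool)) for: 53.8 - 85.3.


Operand types: float - float
Rule: mixed int/float promotes to float; int/int stays int
Result type: float


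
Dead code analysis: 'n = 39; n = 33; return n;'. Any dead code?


first assignment to n is overwritten before any read
Dead: 'n = 39'


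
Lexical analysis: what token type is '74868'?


Pattern: digits only
Type: INTEGER_LITERAL


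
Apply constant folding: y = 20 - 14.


20 - 14 = 6 at compile time
Optimized: y = 6


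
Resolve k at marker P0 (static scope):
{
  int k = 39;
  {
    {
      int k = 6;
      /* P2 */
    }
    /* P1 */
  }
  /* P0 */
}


k declared in the same block as P0
k = 39


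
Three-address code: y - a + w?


Break into single-operator statements:
t1 = y - a
t2 = t1 + w


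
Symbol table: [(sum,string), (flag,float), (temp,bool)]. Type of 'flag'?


Lookup 'flag' → type float


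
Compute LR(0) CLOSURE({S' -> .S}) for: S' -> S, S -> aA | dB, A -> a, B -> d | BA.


Start: S' -> .S
For each item with dot before a nonterminal B, add B -> .γ for every B-production
Closure: [S' -> .S, S -> .aA, S -> .dB]


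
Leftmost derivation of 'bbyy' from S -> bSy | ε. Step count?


Derivation: S => bSy => bbSyy => bbyy
Steps: 3


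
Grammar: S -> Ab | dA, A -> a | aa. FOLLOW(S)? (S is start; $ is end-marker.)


$ ∈ FOLLOW(S). For each A -> αBβ: add FIRST(β)\{ε} to FOLLOW(B); if β nullable, add FOLLOW(A).
FOLLOW(S) = {$}


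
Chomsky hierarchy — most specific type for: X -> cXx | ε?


Single nonterminal LHS, but c^n x^n is not regular
Classification: Type 2 (Context-Free)


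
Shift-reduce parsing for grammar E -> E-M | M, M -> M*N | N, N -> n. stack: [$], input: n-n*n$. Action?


no handle on stack; shift 'n'
Action: shift


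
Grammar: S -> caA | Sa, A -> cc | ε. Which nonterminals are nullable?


A nonterminal is nullable iff some alternative derives ε (directly, or every symbol in it is nullable)
Nullable: {A}


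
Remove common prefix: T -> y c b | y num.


Common prefix: 'y'
Factored: T -> y T', T' -> c b | num


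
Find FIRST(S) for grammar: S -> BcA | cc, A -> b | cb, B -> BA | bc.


Per alternative of S: FIRST(BcA) = {b}; FIRST(cc) = {c}
FIRST(S) = {b, c}


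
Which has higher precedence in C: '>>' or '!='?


'>>' is shift (level 8); '!=' is equality (level 6)
Higher level binds tighter
'>>' has higher precedence than '!='


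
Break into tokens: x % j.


Scan left to right, longest-match per lexeme
Tokens: ID(x), OP(%), ID(j)


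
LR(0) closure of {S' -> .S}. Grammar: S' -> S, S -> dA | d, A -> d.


Start: S' -> .S
For each item with dot before a nonterminal B, add B -> .γ for every B-production
Closure: [S' -> .S, S -> .dA, S -> .d]


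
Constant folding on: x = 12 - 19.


12 - 19 = -7 at compile time
Optimized: x = -7


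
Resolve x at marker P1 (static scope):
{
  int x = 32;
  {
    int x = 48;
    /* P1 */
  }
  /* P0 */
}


x declared in the same block as P1
x = 48


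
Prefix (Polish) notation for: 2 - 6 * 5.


'*' binds tighter: tree is (- 2 (* 6 5))
Prefix: - 2 * 6 5


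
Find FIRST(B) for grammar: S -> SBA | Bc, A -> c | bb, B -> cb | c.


Per alternative of B: FIRST(cb) = {c}; FIRST(c) = {c}
FIRST(B) = {c}


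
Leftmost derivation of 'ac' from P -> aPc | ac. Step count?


Derivation: P => ac
Steps: 1


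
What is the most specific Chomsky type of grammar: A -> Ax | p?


Left-linear: every RHS is a terminal or one nonterminal followed by a terminal
Classification: Type 3 (Regular)


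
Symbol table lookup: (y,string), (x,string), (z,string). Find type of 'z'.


Lookup 'z' → type string


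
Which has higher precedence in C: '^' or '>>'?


'>>' is shift (level 8); '^' is bitwise XOR (level 4)
Higher level binds tighter
'>>' has higher precedence than '^'


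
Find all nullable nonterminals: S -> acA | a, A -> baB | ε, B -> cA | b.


A nonterminal is nullable iff some alternative derives ε (directly, or every symbol in it is nullable)
Nullable: {A}


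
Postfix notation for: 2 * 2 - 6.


Left to right (same or higher precedence on left)
Postfix: 2 2 * 6 -


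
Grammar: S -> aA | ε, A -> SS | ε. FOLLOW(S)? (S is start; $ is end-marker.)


$ ∈ FOLLOW(S). For each A -> αBβ: add FIRST(β)\{ε} to FOLLOW(B); if β nullable, add FOLLOW(A).
FOLLOW(S) = {$, a}


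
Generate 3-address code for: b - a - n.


Break into single-operator statements:
t1 = b - a
t2 = t1 - n


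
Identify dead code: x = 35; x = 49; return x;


first assignment to x is overwritten before any read
Dead: 'x = 35'


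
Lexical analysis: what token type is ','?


Pattern: delimiter/punctuation
Type: PUNCTUATION


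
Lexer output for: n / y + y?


Scan left to right, longest-match per lexeme
Tokens: ID(n), OP(/), ID(y), OP(+), ID(y)


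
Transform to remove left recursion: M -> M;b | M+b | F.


Left-recursive alternatives: M;b, M+b; non-recursive: F
Introduce M': M -> FM', M' -> ;bM' | +bM' | ε


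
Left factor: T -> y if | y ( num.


Common prefix: 'y'
Factored: T -> y T', T' -> if | ( num


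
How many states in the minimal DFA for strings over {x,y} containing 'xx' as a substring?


KMP-style automaton: 2 progress states + 1 absorbing accept = 3
Minimal DFA: 3 states


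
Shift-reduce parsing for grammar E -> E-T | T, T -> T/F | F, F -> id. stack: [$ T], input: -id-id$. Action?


lookahead ∉ {/} so T won't extend; reduce E -> T
Action: reduce (E -> T)


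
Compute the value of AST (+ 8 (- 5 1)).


Evaluate inner: (- 5 1) = 4
Evaluate root: (+ 8 4) = 12
Result: 12


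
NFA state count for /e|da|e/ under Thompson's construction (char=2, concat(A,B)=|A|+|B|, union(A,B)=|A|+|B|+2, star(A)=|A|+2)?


Syntax tree has 4 char leaf(s), 2 union(s), 0 star(s)
chars contribute 4×2 = 8; each union adds +2; each star adds +2
Total: 8 + 4 + 0 = 12 states


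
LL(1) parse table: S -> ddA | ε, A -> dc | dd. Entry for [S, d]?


For [S, d]: 'd' ∈ FIRST(ddA)
Entry: S -> ddA


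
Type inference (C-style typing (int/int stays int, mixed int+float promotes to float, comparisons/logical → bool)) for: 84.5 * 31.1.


Operand types: float * float
Rule: mixed int/float promotes to float; int/int stays int
Result type: float


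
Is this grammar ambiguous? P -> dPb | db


balanced d^n…b^n: each string has a unique parse
Unambiguous


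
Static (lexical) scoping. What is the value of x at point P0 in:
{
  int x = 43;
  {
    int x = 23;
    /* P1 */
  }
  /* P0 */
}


x declared in the same block as P0
x = 43


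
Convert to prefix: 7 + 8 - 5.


left-to-right (same/higher precedence on left): tree is (- (+ 7 8) 5)
Prefix: - + 7 8 5


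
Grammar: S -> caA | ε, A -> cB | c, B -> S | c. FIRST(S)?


Per alternative of S: FIRST(caA) = {c}; FIRST(ε) = {ε}
FIRST(S) = {c, ε}


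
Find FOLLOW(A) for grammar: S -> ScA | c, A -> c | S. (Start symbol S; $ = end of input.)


$ ∈ FOLLOW(S). For each A -> αBβ: add FIRST(β)\{ε} to FOLLOW(B); if β nullable, add FOLLOW(A).
FOLLOW(A) = {$, c}


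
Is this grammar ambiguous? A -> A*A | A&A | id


'id*id&id' has two parse trees (no precedence encoded between * and &)
Ambiguous


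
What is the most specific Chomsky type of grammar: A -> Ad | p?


Left-linear: every RHS is a terminal or one nonterminal followed by a terminal
Classification: Type 3 (Regular)


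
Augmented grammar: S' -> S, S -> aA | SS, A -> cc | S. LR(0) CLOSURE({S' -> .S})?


Start: S' -> .S
For each item with dot before a nonterminal B, add B -> .γ for every B-production
Closure: [S' -> .S, S -> .aA, S -> .SS]


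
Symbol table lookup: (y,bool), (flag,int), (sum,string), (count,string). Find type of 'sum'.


Lookup 'sum' → type string


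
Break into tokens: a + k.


Scan left to right, longest-match per lexeme
Tokens: ID(a), OP(+), ID(k)


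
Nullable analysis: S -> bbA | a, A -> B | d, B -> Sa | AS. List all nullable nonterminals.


A nonterminal is nullable iff some alternative derives ε (directly, or every symbol in it is nullable)
Nullable: {}


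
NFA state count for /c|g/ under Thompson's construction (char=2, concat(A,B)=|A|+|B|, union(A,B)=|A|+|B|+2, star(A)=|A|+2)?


Syntax tree has 2 char leaf(s), 1 union(s), 0 star(s)
chars contribute 2×2 = 4; each union adds +2; each star adds +2
Total: 4 + 2 + 0 = 6 states


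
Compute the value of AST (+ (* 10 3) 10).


Evaluate inner: (* 10 3) = 30
Evaluate root: (+ 30 10) = 40
Result: 40


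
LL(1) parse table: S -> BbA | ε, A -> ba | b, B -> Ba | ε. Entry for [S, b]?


For [S, b]: 'b' ∈ FIRST(BbA)
Entry: S -> BbA


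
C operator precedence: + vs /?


'/' is multiplicative (level 10); '+' is additive (level 9)
Higher level binds tighter
'/' has higher precedence than '+'


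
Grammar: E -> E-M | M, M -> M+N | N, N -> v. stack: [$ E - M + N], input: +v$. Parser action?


handle 'M+N' on top
Action: reduce (M -> M+N)


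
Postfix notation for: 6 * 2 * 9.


Left to right (same or higher precedence on left)
Postfix: 6 2 * 9 *


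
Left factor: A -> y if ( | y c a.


Common prefix: 'y'
Factored: A -> y A', A' -> if ( | c a


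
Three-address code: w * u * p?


Break into single-operator statements:
t1 = w * u
t2 = t1 * p


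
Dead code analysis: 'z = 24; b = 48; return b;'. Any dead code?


z is assigned but never read
Dead: 'z = 24'


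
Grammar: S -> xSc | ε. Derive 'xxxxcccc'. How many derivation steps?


Derivation: S => xSc => xxScc => xxxSccc => xxxxScccc => xxxxcccc
Steps: 5


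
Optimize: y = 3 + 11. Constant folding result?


3 + 11 = 14 at compile time
Optimized: y = 14


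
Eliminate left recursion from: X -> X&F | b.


Left-recursive alternatives: X&F; non-recursive: b
Introduce X': X -> bX', X' -> &FX' | ε


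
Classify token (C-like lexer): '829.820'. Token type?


Pattern: digits with a decimal point
Type: FLOAT_LITERAL


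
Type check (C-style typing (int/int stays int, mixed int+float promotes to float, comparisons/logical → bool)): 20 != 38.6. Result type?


Operand types: int != float
Rule: comparison yields bool
Result type: bool


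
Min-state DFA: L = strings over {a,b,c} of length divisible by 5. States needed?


Track length mod 5: states 0..4, accept at 0
Minimal DFA: 5 states


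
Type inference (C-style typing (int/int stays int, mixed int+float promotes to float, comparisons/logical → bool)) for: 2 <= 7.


Operand types: int <= int
Rule: comparison yields bool
Result type: bool


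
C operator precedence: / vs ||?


'/' is multiplicative (level 10); '||' is logical OR (level 1)
Higher level binds tighter
'/' has higher precedence than '||'


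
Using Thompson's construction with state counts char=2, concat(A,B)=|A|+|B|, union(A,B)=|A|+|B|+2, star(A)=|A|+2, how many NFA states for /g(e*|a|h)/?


Syntax tree has 4 char leaf(s), 2 union(s), 1 star(s)
chars contribute 4×2 = 8; each union adds +2; each star adds +2
Total: 8 + 4 + 2 = 14 states


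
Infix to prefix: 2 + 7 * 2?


'*' binds tighter: tree is (+ 2 (* 7 2))
Prefix: + 2 * 7 2


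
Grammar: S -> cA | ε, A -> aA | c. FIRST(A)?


Per alternative of A: FIRST(aA) = {a}; FIRST(c) = {c}
FIRST(A) = {a, c}


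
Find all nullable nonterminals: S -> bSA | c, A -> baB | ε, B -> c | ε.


A nonterminal is nullable iff some alternative derives ε (directly, or every symbol in it is nullable)
Nullable: {A, B}


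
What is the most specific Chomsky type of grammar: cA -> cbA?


LHS has context (more than one symbol) and |LHS| ≤ |RHS|
Classification: Type 1 (Context-Sensitive)


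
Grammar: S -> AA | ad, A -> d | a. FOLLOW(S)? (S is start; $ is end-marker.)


$ ∈ FOLLOW(S). For each A -> αBβ: add FIRST(β)\{ε} to FOLLOW(B); if β nullable, add FOLLOW(A).
FOLLOW(S) = {$}


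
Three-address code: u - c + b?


Break into single-operator statements:
t1 = u - c
t2 = t1 + b


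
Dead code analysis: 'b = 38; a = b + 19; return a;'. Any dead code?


b is read by a's definition; a is returned
No dead code


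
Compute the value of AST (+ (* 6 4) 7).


Evaluate inner: (* 6 4) = 24
Evaluate root: (+ 24 7) = 31
Result: 31


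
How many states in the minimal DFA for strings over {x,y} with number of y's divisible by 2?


Track (count of y) mod 2: states 0..1, accept at 0
Minimal DFA: 2 states


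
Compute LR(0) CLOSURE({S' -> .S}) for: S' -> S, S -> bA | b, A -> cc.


Start: S' -> .S
For each item with dot before a nonterminal B, add B -> .γ for every B-production
Closure: [S' -> .S, S -> .bA, S -> .b]


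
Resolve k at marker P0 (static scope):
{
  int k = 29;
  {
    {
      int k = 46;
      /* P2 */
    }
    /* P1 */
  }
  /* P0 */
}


k declared in the same block as P0
k = 29


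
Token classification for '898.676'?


Pattern: digits with a decimal point
Type: FLOAT_LITERAL


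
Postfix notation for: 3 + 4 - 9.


Left to right (same or higher precedence on left)
Postfix: 3 4 + 9 -


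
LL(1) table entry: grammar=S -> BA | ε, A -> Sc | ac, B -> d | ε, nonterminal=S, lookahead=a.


For [S, a]: 'a' ∈ FIRST(BA)
Entry: S -> BA


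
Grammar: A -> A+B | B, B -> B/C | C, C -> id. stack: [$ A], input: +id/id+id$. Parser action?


shift '+' to continue A -> A+B
Action: shift


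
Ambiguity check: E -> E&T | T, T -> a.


precedence layered via separate nonterminal T: deterministic
Unambiguous


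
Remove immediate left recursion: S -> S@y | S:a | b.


Left-recursive alternatives: S@y, S:a; non-recursive: b
Introduce S': S -> bS', S' -> @yS' | :aS' | ε


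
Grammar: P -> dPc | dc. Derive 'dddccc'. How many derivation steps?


Derivation: P => dPc => ddPcc => dddccc
Steps: 3


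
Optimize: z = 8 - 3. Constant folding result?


8 - 3 = 5 at compile time
Optimized: z = 5


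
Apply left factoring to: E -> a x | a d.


Common prefix: 'a'
Factored: E -> a E', E' -> x | d


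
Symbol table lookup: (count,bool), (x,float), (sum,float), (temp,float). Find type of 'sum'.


Lookup 'sum' → type float


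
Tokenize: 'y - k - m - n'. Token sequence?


Scan left to right, longest-match per lexeme
Tokens: ID(y), OP(-), ID(k), OP(-), ID(m), OP(-), ID(n)


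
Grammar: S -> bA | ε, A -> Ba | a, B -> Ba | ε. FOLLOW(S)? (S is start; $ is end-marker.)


$ ∈ FOLLOW(S). For each A -> αBβ: add FIRST(β)\{ε} to FOLLOW(B); if β nullable, add FOLLOW(A).
FOLLOW(S) = {$}


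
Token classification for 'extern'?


Pattern: reserved word
Type: KEYWORD


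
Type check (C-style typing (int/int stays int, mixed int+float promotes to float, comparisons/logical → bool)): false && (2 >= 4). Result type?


Operand types: bool && bool
Rule: logical operators take bool operands and yield bool
Result type: bool


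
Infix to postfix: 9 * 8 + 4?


Left to right (same or higher precedence on left)
Postfix: 9 8 * 4 +


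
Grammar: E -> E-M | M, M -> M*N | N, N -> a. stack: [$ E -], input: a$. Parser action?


no handle ('E-' is not any RHS); shift 'a'
Action: shift


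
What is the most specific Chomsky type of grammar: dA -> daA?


LHS has context (more than one symbol) and |LHS| ≤ |RHS|
Classification: Type 1 (Context-Sensitive)


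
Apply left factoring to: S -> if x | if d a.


Common prefix: 'if'
Factored: S -> if S', S' -> x | d a


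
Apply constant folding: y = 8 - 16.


8 - 16 = -8 at compile time
Optimized: y = -8


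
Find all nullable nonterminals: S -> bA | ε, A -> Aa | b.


A nonterminal is nullable iff some alternative derives ε (directly, or every symbol in it is nullable)
Nullable: {S}


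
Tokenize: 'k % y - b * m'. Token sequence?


Scan left to right, longest-match per lexeme
Tokens: ID(k), OP(%), ID(y), OP(-), ID(b), OP(*), ID(m)


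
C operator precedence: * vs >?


'*' is multiplicative (level 10); '>' is relational (level 7)
Higher level binds tighter
'*' has higher precedence than '>'


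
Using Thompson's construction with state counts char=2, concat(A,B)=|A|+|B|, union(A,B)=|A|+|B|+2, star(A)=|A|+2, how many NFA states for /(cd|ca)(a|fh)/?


Syntax tree has 7 char leaf(s), 2 union(s), 0 star(s)
chars contribute 7×2 = 14; each union adds +2; each star adds +2
Total: 14 + 4 + 0 = 18 states


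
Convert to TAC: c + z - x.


Break into single-operator statements:
t1 = c + z
t2 = t1 - x


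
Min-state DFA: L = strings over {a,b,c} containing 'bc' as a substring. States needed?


KMP-style automaton: 2 progress states + 1 absorbing accept = 3
Minimal DFA: 3 states


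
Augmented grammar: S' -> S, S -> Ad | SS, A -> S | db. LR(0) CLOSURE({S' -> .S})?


Start: S' -> .S
For each item with dot before a nonterminal B, add B -> .γ for every B-production
Closure: [S' -> .S, S -> .Ad, S -> .SS, A -> .S, A -> .db]


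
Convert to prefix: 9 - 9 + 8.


left-to-right (same/higher precedence on left): tree is (+ (- 9 9) 8)
Prefix: + - 9 9 8


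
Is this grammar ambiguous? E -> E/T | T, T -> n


precedence layered via separate nonterminal T: deterministic
Unambiguous


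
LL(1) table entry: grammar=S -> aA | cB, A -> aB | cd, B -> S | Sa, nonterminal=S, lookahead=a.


For [S, a]: 'a' ∈ FIRST(aA)
Entry: S -> aA


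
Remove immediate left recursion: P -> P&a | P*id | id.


Left-recursive alternatives: P&a, P*id; non-recursive: id
Introduce P': P -> idP', P' -> &aP' | *idP' | ε


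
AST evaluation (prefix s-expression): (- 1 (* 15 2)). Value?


Evaluate inner: (* 15 2) = 30
Evaluate root: (- 1 30) = -29
Result: -29


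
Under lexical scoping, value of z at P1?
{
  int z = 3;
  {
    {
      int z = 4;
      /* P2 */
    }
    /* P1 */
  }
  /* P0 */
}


P1's block does not declare z; resolves to the enclosing declaration at depth 0
z = 3


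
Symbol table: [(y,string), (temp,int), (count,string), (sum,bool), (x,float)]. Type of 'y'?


Lookup 'y' → type string


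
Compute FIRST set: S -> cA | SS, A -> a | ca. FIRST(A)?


Per alternative of A: FIRST(a) = {a}; FIRST(ca) = {c}
FIRST(A) = {a, c}


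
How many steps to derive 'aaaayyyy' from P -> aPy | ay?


Derivation: P => aPy => aaPyy => aaaPyyy => aaaayyyy
Steps: 4


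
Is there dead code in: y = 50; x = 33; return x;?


y is assigned but never read
Dead: 'y = 50'


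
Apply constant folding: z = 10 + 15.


10 + 15 = 25 at compile time
Optimized: z = 25


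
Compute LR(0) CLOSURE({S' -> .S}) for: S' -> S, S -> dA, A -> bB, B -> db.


Start: S' -> .S
For each item with dot before a nonterminal B, add B -> .γ for every B-production
Closure: [S' -> .S, S -> .dA]


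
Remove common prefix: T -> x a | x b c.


Common prefix: 'x'
Factored: T -> x T', T' -> a | b c


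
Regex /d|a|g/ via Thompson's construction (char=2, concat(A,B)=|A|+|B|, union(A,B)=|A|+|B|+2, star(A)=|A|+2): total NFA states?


Syntax tree has 3 char leaf(s), 2 union(s), 0 star(s)
chars contribute 3×2 = 6; each union adds +2; each star adds +2
Total: 6 + 4 + 0 = 10 states


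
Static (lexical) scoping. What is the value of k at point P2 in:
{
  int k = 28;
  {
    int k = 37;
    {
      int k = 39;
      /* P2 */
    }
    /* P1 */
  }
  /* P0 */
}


k declared in the same block as P2
k = 39


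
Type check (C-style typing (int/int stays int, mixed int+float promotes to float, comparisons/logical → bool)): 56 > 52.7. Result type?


Operand types: int > float
Rule: comparison yields bool
Result type: bool


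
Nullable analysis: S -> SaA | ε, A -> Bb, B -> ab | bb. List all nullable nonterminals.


A nonterminal is nullable iff some alternative derives ε (directly, or every symbol in it is nullable)
Nullable: {S}


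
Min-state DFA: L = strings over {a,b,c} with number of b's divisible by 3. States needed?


Track (count of b) mod 3: states 0..2, accept at 0
Minimal DFA: 3 states


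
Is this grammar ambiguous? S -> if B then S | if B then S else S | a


dangling else: 'if B then if B then a else a' parses two ways
Ambiguous


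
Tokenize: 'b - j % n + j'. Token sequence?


Scan left to right, longest-match per lexeme
Tokens: ID(b), OP(-), ID(j), OP(%), ID(n), OP(+), ID(j)


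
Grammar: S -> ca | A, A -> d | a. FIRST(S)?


Per alternative of S: FIRST(ca) = {c}; FIRST(A) = {a, d}
FIRST(S) = {a, c, d}


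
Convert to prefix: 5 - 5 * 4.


'*' binds tighter: tree is (- 5 (* 5 4))
Prefix: - 5 * 5 4


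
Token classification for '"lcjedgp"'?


Pattern: double-quoted sequence
Type: STRING_LITERAL


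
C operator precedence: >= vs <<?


'<<' is shift (level 8); '>=' is relational (level 7)
Higher level binds tighter
'<<' has higher precedence than '>='


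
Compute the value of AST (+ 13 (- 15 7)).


Evaluate inner: (- 15 7) = 8
Evaluate root: (+ 13 8) = 21
Result: 21


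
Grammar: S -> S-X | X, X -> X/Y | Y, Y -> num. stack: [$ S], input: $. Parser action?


start symbol S on stack, input exhausted
Action: accept


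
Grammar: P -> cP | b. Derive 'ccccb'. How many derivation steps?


Derivation: P => cP => ccP => cccP => ccccP => ccccb
Steps: 5


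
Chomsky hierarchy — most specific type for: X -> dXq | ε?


Single nonterminal LHS, but d^n q^n is not regular
Classification: Type 2 (Context-Free)


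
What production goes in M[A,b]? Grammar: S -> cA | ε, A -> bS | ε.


For [A, b]: 'b' ∈ FIRST(bS)
Entry: A -> bS


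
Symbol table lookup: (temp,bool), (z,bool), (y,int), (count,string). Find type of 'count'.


Lookup 'count' → type string


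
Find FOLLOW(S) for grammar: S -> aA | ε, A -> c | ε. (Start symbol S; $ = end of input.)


$ ∈ FOLLOW(S). For each A -> αBβ: add FIRST(β)\{ε} to FOLLOW(B); if β nullable, add FOLLOW(A).
FOLLOW(S) = {$}


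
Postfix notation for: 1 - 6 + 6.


Left to right (same or higher precedence on left)
Postfix: 1 6 - 6 +


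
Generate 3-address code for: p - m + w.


Break into single-operator statements:
t1 = p - m
t2 = t1 + w


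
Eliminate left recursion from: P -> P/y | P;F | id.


Left-recursive alternatives: P/y, P;F; non-recursive: id
Introduce P': P -> idP', P' -> /yP' | ;FP' | ε


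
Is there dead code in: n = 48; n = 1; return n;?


first assignment to n is overwritten before any read
Dead: 'n = 48'


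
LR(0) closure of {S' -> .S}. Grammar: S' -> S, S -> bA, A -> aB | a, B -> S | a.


Start: S' -> .S
For each item with dot before a nonterminal B, add B -> .γ for every B-production
Closure: [S' -> .S, S -> .bA]


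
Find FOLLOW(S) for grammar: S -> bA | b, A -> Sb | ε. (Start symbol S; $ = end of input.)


$ ∈ FOLLOW(S). For each A -> αBβ: add FIRST(β)\{ε} to FOLLOW(B); if β nullable, add FOLLOW(A).
FOLLOW(S) = {$, b}


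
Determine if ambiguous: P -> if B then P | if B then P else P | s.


dangling else: 'if B then if B then s else s' parses two ways
Ambiguous


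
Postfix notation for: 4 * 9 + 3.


Left to right (same or higher precedence on left)
Postfix: 4 9 * 3 +


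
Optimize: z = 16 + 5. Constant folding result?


16 + 5 = 21 at compile time
Optimized: z = 21


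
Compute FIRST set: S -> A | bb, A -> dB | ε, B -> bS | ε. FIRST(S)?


Per alternative of S: FIRST(A) = {d, ε}; FIRST(bb) = {b}
FIRST(S) = {b, d, ε}


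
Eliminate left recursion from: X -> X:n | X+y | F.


Left-recursive alternatives: X:n, X+y; non-recursive: F
Introduce X': X -> FX', X' -> :nX' | +yX' | ε


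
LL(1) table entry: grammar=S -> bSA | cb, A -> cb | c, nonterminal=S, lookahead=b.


For [S, b]: 'b' ∈ FIRST(bSA)
Entry: S -> bSA


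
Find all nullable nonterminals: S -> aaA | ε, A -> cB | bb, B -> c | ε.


A nonterminal is nullable iff some alternative derives ε (directly, or every symbol in it is nullable)
Nullable: {B, S}
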